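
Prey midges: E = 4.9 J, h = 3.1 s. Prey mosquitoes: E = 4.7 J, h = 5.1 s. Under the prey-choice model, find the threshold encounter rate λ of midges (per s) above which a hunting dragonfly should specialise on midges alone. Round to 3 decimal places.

0.451 per s

The zero-one rule: include mosquitoes iff E₂/h₂ > λE₁/(1+λh₁). Equality gives the switch point.
λE₁h₂ = E₂ + λE₂h₁ ⇒ λ = E₂/(E₁h₂ − E₂h₁) = 4.7/(24.99 − 14.57) = 0.4511 per s.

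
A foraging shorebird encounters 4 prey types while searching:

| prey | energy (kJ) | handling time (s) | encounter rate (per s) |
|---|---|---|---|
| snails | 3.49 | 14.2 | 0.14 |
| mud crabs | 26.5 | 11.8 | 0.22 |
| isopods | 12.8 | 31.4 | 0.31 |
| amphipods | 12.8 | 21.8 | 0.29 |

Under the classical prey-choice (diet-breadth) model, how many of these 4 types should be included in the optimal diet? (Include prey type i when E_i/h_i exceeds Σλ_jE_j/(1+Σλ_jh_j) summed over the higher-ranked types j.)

1

E/h in descending order: mud crabs 2.25, amphipods 0.587, isopods 0.408, snails 0.246 kJ/s. The optimal diet is the largest prefix of this list for which every included type satisfies E_i/h_i > R on the types above it.
Rate on top 1: 1.621. amphipods: 0.587 < 1.621 → exclude; stop.
Optimal diet: mud crabs — 1 of 4 types.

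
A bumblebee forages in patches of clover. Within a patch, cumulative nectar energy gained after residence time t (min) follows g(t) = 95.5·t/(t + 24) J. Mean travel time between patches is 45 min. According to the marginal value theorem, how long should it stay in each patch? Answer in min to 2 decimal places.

Maximise g(t)/(T+t): set derivative to zero → g'(t)(T+t) = g(t).
g'(t) = 95.5·24/(t + 24)². Setting 95.5·24/(t+24)² = 95.5t/[(t+24)(45+t)] gives 24(45+t) = t(t+24), so t² = 24×45 = 1080.
t* = √1080 = 32.86 min.

32.86 min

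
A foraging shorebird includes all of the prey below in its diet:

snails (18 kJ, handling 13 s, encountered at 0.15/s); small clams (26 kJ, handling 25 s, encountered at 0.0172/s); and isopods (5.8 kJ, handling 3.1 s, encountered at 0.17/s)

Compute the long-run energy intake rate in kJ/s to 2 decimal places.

R = Σλ_iE_i / (1 + Σλ_ih_i)
Numerator: 0.15×18 + 0.0172×26 + 0.17×5.8 = 4.133
Denominator: 1 + 0.15×13 + 0.0172×25 + 0.17×3.1 = 3.907
R = 4.133/3.907 = 1.058 kJ/s

1.06 kJ/s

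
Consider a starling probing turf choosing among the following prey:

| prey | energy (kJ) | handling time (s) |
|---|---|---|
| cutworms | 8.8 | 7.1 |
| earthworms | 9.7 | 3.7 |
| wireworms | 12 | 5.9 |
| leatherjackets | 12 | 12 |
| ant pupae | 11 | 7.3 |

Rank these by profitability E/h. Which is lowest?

leatherjackets

In descending order of E/h:
earthworms: 9.7/3.7 = 2.62 kJ/s
wireworms: 12/5.9 = 2.03 kJ/s
ant pupae: 11/7.3 = 1.51 kJ/s
cutworms: 8.8/7.1 = 1.24 kJ/s
leatherjackets: 12/12 = 1 kJ/s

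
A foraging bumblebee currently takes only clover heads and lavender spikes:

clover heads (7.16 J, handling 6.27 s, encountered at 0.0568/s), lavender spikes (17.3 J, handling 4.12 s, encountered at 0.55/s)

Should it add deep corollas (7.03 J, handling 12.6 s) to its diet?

Intake rate on the current diet: R = (0.0568×7.16 + 0.55×17.3) / (1 + 0.0568×6.27 + 0.55×4.12) = 9.922/3.622 = 2.739 J/s.
Profitability of deep corollas: 7.03/12.6 = 0.5579 J/s.
0.5579 < 2.739, so adding deep corollas would lower the average — exclude it.

No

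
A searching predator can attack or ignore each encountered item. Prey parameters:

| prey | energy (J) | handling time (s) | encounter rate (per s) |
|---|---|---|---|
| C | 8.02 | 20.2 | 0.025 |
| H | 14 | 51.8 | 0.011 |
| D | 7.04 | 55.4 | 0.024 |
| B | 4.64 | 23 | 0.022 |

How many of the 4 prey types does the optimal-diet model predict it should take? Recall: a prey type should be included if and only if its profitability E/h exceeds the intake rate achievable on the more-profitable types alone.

Rank by E/h (J/s): C 0.397, H 0.27, B 0.202, D 0.127. Include each in turn until the next type's E/h falls below the running intake rate.
Rate on top 1: 0.1332. H: 0.27 > 0.1332 → include.
Rate on top 2: 0.1709. B: 0.202 > 0.1709 → include.
Rate on top 3: 0.1769. D: 0.127 < 0.1769 → exclude; stop.
Optimal diet: C, H, B — 3 of 4 types.

3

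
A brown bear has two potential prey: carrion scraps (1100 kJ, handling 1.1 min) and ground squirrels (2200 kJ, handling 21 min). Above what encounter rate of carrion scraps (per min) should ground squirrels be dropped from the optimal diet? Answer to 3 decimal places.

At the threshold, the rate on carrion scraps alone equals the profitability of ground squirrels: λ·1100/(1 + λ·1.1) = 2200/21 = 104.8.
Rearranging, λ(1100 − 104.8×1.1) = 104.8, so λ = 104.8/984.8 = 0.1064 per min.

0.106 per min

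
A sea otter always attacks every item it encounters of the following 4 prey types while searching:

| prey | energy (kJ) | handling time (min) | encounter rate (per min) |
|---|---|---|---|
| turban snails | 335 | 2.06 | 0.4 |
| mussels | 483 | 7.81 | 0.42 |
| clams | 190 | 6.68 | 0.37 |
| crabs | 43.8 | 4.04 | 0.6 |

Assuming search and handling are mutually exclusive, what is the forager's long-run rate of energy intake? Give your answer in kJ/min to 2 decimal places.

R = Σλ_iE_i / (1 + Σλ_ih_i)
Numerator: 0.4×335 + 0.42×483 + 0.37×190 + 0.6×43.8 = 433.4
Denominator: 1 + 0.4×2.06 + 0.42×7.81 + 0.37×6.68 + 0.6×4.04 = 10
R = 433.4/10 = 43.34 kJ/min

43.34 kJ/min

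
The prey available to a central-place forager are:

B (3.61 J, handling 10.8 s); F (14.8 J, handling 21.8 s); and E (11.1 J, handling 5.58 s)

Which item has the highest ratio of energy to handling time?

E

In descending order of E/h:
E: 11.1/5.58 = 1.99 J/s
F: 14.8/21.8 = 0.679 J/s
B: 3.61/10.8 = 0.334 J/s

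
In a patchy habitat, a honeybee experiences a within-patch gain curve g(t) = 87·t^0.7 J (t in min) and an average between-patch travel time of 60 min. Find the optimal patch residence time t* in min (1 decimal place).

Maximise g(t)/(T+t): set derivative to zero → g'(t)(T+t) = g(t).
g'(t) = 0.7·87·t^-0.3. Setting 0.7·87·t^-0.3 = 87·t^0.7/(60+t) gives 0.7(60+t) = t, so 0.30·t = 0.7×60.
t* = 0.7×60/0.30 = 140 min.

140.0 min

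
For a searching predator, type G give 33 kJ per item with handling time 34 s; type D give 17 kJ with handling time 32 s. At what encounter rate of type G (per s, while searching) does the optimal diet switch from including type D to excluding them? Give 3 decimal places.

0.036 per s

At the threshold, the rate on type G alone equals the profitability of type D: λ·33/(1 + λ·34) = 17/32 = 0.5312.
Rearranging, λ(33 − 0.5312×34) = 0.5312, so λ = 0.5312/14.94 = 0.03556 per s.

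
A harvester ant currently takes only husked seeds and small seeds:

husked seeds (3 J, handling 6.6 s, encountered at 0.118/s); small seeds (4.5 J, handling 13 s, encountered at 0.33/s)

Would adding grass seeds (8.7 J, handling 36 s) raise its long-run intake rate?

No

Current rate: (0.118×3 + 0.33×4.5)/(1 + 0.118×6.6 + 0.33×13) = 0.303 J/s.
Profitability of grass seeds: 8.7/36 = 0.2417 J/s.
Since 0.2417 < R, time spent handling grass seeds is better spent searching.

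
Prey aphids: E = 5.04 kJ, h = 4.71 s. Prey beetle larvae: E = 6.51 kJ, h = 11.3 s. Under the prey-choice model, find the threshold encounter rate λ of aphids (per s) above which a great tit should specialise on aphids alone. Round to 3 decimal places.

At the threshold, the rate on aphids alone equals the profitability of beetle larvae: λ·5.04/(1 + λ·4.71) = 6.51/11.3 = 0.5761.
Rearranging, λ(5.04 − 0.5761×4.71) = 0.5761, so λ = 0.5761/2.327 = 0.2476 per s.

0.248 per s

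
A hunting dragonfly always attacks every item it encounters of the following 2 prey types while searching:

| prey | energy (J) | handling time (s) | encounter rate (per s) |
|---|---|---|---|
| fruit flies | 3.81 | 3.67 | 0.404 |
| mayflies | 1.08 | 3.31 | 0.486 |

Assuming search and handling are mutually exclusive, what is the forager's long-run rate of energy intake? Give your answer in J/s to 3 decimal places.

R = Σλ_iE_i / (1 + Σλ_ih_i)
Numerator: 0.404×3.81 + 0.486×1.08 = 2.064
Denominator: 1 + 0.404×3.67 + 0.486×3.31 = 4.091
R = 2.064/4.091 = 0.5045 J/s

0.505 J/s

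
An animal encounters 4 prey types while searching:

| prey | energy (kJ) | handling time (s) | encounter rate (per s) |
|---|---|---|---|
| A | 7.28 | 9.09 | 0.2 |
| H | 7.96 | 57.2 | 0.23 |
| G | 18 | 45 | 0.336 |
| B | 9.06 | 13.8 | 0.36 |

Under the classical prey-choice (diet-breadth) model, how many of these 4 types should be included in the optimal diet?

2

Rank by E/h (kJ/s): A 0.801, B 0.657, G 0.4, H 0.139. Include each in turn until the next type's E/h falls below the running intake rate.
Rate on top 1: 0.5167. B: 0.657 > 0.5167 → include.
Rate on top 2: 0.6059. G: 0.4 < 0.6059 → exclude; stop.
Optimal diet: A, B — 2 of 4 types.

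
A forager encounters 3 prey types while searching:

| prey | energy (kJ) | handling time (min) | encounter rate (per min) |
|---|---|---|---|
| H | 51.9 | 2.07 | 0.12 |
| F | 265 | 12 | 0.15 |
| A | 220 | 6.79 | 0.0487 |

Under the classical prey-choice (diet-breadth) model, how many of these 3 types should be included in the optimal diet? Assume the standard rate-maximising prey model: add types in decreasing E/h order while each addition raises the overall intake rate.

3

E/h in descending order: A 32.4, H 25.1, F 22.1 kJ/min. The optimal diet is the largest prefix of this list for which every included type satisfies E_i/h_i > R on the types above it.
Rate on top 1: 8.052. H: 25.1 > 8.052 → include.
Rate on top 2: 10.73. F: 22.1 > 10.73 → include.
Optimal diet: A, H, F — 3 of 3 types.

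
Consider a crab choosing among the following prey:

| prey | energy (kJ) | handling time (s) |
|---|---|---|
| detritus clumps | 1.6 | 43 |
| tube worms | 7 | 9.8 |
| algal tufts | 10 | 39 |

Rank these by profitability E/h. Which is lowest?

detritus clumps

Profitability E/h (kJ/s): detritus clumps = 1.6/43 = 0.0372, tube worms = 7/9.8 = 0.714, algal tufts = 10/39 = 0.256.
Ranked: tube worms > algal tufts > detritus clumps.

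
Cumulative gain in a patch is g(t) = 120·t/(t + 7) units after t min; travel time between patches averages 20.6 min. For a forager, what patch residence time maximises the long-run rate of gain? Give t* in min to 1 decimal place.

By the marginal value theorem, leave when the instantaneous gain rate g'(t) equals the habitat-wide average g(t)/(T + t).
g'(t) = 120·7/(t + 7)². Setting 120·7/(t+7)² = 120t/[(t+7)(20.6+t)] gives 7(20.6+t) = t(t+7), so t² = 7×20.6 = 144.2.
t* = √144.2 = 12.01 min.

12.0 min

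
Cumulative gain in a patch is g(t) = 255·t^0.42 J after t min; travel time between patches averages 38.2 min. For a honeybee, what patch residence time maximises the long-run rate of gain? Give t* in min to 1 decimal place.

27.7 min

Maximise g(t)/(T+t): set derivative to zero → g'(t)(T+t) = g(t).
g'(t) = 0.42·255·t^-0.58. Setting 0.42·255·t^-0.58 = 255·t^0.42/(38.2+t) gives 0.42(38.2+t) = t, so 0.58·t = 0.42×38.2.
t* = 0.42×38.2/0.58 = 27.66 min.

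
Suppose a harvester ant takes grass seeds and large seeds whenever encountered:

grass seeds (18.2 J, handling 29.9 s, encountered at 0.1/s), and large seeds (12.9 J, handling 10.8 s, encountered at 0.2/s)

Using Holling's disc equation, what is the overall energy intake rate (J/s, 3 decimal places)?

0.715 J/s

R = (0.1×18.2 + 0.2×12.9) / (1 + 0.1×29.9 + 0.2×10.8) = 4.4/6.15 = 0.7154 J/s.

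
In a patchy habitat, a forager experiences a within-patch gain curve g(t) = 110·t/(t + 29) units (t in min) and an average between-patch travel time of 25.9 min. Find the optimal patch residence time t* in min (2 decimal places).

27.41 min

By the marginal value theorem, leave when the instantaneous gain rate g'(t) equals the habitat-wide average g(t)/(T + t).
g'(t) = 110·29/(t + 29)². Setting 110·29/(t+29)² = 110t/[(t+29)(25.9+t)] gives 29(25.9+t) = t(t+29), so t² = 29×25.9 = 751.1.
t* = √751.1 = 27.41 min.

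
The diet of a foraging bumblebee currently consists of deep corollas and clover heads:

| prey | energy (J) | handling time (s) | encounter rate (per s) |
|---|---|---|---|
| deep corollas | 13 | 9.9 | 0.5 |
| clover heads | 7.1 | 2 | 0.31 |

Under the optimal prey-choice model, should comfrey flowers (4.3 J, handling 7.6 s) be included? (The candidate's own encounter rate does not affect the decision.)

Intake rate on the current diet: R = (0.5×13 + 0.31×7.1) / (1 + 0.5×9.9 + 0.31×2) = 8.701/6.57 = 1.324 J/s.
comfrey flowers: E/h = 4.3/7.6 = 0.5658 J/s.
0.5658 < 1.324, so adding comfrey flowers would lower the average — exclude it.

No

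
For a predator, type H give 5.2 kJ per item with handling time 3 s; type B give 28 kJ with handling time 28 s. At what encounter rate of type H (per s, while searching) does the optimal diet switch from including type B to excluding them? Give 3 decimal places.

0.455 per s

At the threshold, the rate on type H alone equals the profitability of type B: λ·5.2/(1 + λ·3) = 28/28 = 1.
Rearranging, λ(5.2 − 1×3) = 1, so λ = 1/2.2 = 0.4545 per s.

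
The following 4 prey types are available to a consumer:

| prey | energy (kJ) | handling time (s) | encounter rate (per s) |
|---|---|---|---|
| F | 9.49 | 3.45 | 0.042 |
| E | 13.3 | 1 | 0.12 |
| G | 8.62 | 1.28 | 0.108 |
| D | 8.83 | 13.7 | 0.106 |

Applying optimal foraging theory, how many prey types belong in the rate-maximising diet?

3

Rank by E/h (kJ/s): E 13.3, G 6.73, F 2.75, D 0.645. Include each in turn until the next type's E/h falls below the running intake rate.
Rate on top 1: 1.425. G: 6.73 > 1.425 → include.
Rate on top 2: 2.008. F: 2.75 > 2.008 → include.
Rate on top 3: 2.085. D: 0.645 < 2.085 → exclude; stop.
Optimal diet: E, G, F — 3 of 4 types.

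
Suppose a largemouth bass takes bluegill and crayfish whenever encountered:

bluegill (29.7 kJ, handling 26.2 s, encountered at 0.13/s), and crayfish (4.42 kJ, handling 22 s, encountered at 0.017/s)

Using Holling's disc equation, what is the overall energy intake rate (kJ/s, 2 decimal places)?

0.82 kJ/s

R = Σλ_iE_i / (1 + Σλ_ih_i)
Numerator: 0.13×29.7 + 0.017×4.42 = 3.936
Denominator: 1 + 0.13×26.2 + 0.017×22 = 4.78
R = 3.936/4.78 = 0.8235 kJ/s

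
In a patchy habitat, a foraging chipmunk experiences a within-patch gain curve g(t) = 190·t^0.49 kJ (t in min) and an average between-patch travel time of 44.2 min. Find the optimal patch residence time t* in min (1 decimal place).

42.5 min

Optimal t* satisfies g'(t*) = g(t*)/(T + t*).
g'(t) = 0.49·190·t^-0.51. Setting 0.49·190·t^-0.51 = 190·t^0.49/(44.2+t) gives 0.49(44.2+t) = t, so 0.51·t = 0.49×44.2.
t* = 0.49×44.2/0.51 = 42.47 min.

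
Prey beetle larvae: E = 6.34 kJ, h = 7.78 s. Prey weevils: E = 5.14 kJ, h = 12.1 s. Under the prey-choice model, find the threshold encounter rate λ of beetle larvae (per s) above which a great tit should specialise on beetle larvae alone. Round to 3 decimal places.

The zero-one rule: include weevils iff E₂/h₂ > λE₁/(1+λh₁). Equality gives the switch point.
λE₁h₂ = E₂ + λE₂h₁ ⇒ λ = E₂/(E₁h₂ − E₂h₁) = 5.14/(76.71 − 39.99) = 0.14 per s.

0.140 per s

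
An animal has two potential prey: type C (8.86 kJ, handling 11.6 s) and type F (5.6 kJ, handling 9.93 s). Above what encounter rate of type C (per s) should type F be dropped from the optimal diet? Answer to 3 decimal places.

0.243 per s

The zero-one rule: include type F iff E₂/h₂ > λE₁/(1+λh₁). Equality gives the switch point.
λE₁h₂ = E₂ + λE₂h₁ ⇒ λ = E₂/(E₁h₂ − E₂h₁) = 5.6/(87.98 − 64.96) = 0.2433 per s.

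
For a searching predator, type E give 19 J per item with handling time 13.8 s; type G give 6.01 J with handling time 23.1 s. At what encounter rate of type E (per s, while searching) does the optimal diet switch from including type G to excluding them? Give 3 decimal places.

At the threshold, the rate on type E alone equals the profitability of type G: λ·19/(1 + λ·13.8) = 6.01/23.1 = 0.2602.
Rearranging, λ(19 − 0.2602×13.8) = 0.2602, so λ = 0.2602/15.41 = 0.01688 per s.

0.017 per s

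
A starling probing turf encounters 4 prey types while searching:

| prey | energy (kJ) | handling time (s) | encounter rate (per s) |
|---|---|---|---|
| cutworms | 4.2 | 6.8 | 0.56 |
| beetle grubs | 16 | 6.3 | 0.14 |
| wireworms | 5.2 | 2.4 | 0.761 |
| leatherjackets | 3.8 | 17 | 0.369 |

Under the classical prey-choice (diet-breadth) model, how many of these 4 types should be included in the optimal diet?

Profitabilities (E/h, kJ/s): beetle grubs 2.54, wireworms 2.17, cutworms 0.618, leatherjackets 0.224. Add prey in this order while the next type's profitability exceeds the intake rate on those already taken.
Rate on top 1: 1.19. wireworms: 2.17 > 1.19 → include.
Rate on top 2: 1.671. cutworms: 0.618 < 1.671 → exclude; stop.
Optimal diet: beetle grubs, wireworms — 2 of 4 types.

2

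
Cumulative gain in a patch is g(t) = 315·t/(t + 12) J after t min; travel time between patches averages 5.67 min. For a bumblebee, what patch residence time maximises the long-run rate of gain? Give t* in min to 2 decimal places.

8.25 min

Optimal t* satisfies g'(t*) = g(t*)/(T + t*).
g'(t) = 315·12/(t + 12)². Setting 315·12/(t+12)² = 315t/[(t+12)(5.67+t)] gives 12(5.67+t) = t(t+12), so t² = 12×5.67 = 68.04.
t* = √68.04 = 8.249 min.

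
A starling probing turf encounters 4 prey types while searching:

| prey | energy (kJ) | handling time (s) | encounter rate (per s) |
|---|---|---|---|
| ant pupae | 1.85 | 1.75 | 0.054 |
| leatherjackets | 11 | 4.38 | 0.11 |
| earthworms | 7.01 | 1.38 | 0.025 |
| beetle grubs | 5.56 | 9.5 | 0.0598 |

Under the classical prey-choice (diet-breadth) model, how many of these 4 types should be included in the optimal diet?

Profitabilities (E/h, kJ/s): earthworms 5.08, leatherjackets 2.51, ant pupae 1.06, beetle grubs 0.585. Add prey in this order while the next type's profitability exceeds the intake rate on those already taken.
Rate on top 1: 0.1694. leatherjackets: 2.51 > 0.1694 → include.
Rate on top 2: 0.9136. ant pupae: 1.06 > 0.9136 → include.
Rate on top 3: 0.922. beetle grubs: 0.585 < 0.922 → exclude; stop.
Optimal diet: earthworms, leatherjackets, ant pupae — 3 of 4 types.

3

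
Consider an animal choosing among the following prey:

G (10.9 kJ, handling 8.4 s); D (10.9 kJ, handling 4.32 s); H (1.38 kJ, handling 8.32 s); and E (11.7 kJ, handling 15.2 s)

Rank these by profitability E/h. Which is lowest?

Profitability E/h (kJ/s): G = 10.9/8.4 = 1.3, D = 10.9/4.32 = 2.52, H = 1.38/8.32 = 0.166, E = 11.7/15.2 = 0.77.
Ranked: D > G > E > H.

H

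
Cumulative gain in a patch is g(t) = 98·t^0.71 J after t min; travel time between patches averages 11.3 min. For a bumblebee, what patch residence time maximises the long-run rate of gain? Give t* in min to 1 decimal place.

By the marginal value theorem, leave when the instantaneous gain rate g'(t) equals the habitat-wide average g(t)/(T + t).
g'(t) = 0.71·98·t^-0.29. Setting 0.71·98·t^-0.29 = 98·t^0.71/(11.3+t) gives 0.71(11.3+t) = t, so 0.29·t = 0.71×11.3.
t* = 0.71×11.3/0.29 = 27.67 min.

27.7 min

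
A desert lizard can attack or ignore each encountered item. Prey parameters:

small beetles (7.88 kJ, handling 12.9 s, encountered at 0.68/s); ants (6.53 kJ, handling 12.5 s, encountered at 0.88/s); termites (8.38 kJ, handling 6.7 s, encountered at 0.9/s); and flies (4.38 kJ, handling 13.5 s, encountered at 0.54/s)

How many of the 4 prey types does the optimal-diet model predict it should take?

1

Profitabilities (E/h, kJ/s): termites 1.25, small beetles 0.611, ants 0.522, flies 0.324. Add prey in this order while the next type's profitability exceeds the intake rate on those already taken.
Rate on top 1: 1.073. small beetles: 0.611 < 1.073 → exclude; stop.
Optimal diet: termites — 1 of 4 types.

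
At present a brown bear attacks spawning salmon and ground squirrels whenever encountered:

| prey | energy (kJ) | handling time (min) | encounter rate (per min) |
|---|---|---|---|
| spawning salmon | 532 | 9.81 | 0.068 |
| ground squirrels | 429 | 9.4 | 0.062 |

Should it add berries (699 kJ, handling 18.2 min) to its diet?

Yes

Current rate: (0.068×532 + 0.062×429)/(1 + 0.068×9.81 + 0.062×9.4) = 27.9 kJ/min.
berries: E/h = 699/18.2 = 38.41 kJ/min.
Since 38.41 > R, including berries increases the long-run rate.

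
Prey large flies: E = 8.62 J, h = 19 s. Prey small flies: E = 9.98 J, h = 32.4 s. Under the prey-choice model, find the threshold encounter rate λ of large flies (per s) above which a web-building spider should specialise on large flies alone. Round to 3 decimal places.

0.111 per s

The zero-one rule: include small flies iff E₂/h₂ > λE₁/(1+λh₁). Equality gives the switch point.
λE₁h₂ = E₂ + λE₂h₁ ⇒ λ = E₂/(E₁h₂ − E₂h₁) = 9.98/(279.3 − 189.6) = 0.1113 per s.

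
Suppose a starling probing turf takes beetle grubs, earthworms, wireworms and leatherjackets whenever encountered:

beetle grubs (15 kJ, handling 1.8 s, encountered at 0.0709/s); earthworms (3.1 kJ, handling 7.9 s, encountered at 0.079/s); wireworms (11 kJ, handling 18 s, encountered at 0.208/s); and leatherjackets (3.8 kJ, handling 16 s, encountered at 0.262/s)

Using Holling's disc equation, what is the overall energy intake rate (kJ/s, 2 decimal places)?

0.47 kJ/s

R = (0.0709×15 + 0.079×3.1 + 0.208×11 + 0.262×3.8) / (1 + 0.0709×1.8 + 0.079×7.9 + 0.208×18 + 0.262×16) = 4.592/9.688 = 0.474 kJ/s.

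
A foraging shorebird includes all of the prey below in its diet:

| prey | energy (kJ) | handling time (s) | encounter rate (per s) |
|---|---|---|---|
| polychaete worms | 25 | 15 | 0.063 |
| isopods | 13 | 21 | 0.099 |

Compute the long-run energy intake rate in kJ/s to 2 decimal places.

0.71 kJ/s

R = Σλ_iE_i / (1 + Σλ_ih_i)
Numerator: 0.063×25 + 0.099×13 = 2.862
Denominator: 1 + 0.063×15 + 0.099×21 = 4.024
R = 2.862/4.024 = 0.7112 kJ/s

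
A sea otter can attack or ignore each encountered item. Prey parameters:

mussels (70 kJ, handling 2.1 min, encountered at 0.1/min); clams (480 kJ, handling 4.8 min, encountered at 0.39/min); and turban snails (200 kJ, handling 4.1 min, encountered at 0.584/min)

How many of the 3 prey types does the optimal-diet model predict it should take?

Rank by E/h (kJ/min): clams 100, turban snails 48.8, mussels 33.3. Include each in turn until the next type's E/h falls below the running intake rate.
Rate on top 1: 65.18. turban snails: 48.8 < 65.18 → exclude; stop.
Optimal diet: clams — 1 of 3 types.

1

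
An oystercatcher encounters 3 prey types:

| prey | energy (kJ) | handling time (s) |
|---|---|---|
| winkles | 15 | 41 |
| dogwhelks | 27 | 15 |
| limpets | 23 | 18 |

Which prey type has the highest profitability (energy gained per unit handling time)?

dogwhelks

In descending order of E/h:
dogwhelks: 27/15 = 1.8 kJ/s
limpets: 23/18 = 1.28 kJ/s
winkles: 15/41 = 0.366 kJ/s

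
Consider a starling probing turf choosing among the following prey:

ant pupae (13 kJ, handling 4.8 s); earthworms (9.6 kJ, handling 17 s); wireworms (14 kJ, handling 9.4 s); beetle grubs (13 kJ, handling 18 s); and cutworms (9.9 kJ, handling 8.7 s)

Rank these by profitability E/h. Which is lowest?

earthworms

Profitability E/h (kJ/s): ant pupae = 13/4.8 = 2.71, earthworms = 9.6/17 = 0.565, wireworms = 14/9.4 = 1.49, beetle grubs = 13/18 = 0.722, cutworms = 9.9/8.7 = 1.14.
Ranked: ant pupae > wireworms > cutworms > beetle grubs > earthworms.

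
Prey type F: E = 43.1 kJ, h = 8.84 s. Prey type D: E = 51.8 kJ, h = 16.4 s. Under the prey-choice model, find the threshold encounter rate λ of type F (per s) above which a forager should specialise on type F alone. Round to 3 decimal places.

0.208 per s

Drop type D once their profitability E₂/h₂ falls below the rate achievable on type F alone: E₂/h₂ = λE₁/(1 + λh₁).
Solve for λ: λE₁h₂ = E₂(1 + λh₁) → λ(E₁h₂ − E₂h₁) = E₂ → λ = E₂/(E₁h₂ − E₂h₁).
λ = 51.8/(43.1×16.4 − 51.8×8.84) = 51.8/248.9 = 0.2081 per s.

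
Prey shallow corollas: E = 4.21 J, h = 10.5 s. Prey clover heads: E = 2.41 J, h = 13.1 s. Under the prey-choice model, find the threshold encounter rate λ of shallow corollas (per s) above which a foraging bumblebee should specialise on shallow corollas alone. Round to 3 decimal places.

0.081 per s

At the threshold, the rate on shallow corollas alone equals the profitability of clover heads: λ·4.21/(1 + λ·10.5) = 2.41/13.1 = 0.184.
Rearranging, λ(4.21 − 0.184×10.5) = 0.184, so λ = 0.184/2.278 = 0.08075 per s.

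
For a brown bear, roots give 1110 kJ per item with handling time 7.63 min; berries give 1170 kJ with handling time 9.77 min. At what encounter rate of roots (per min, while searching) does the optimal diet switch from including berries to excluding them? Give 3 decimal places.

The zero-one rule: include berries iff E₂/h₂ > λE₁/(1+λh₁). Equality gives the switch point.
λE₁h₂ = E₂ + λE₂h₁ ⇒ λ = E₂/(E₁h₂ − E₂h₁) = 1170/(1.084e+04 − 8927) = 0.6101 per min.

0.610 per min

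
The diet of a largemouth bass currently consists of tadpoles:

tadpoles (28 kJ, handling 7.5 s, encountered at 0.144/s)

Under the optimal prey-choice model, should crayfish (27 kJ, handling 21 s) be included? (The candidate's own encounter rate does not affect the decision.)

No

Intake rate on the current diet: R = (0.144×28) / (1 + 0.144×7.5) = 4.032/2.08 = 1.938 kJ/s.
Profitability of crayfish: 27/21 = 1.286 kJ/s.
Since 1.286 < R, time spent handling crayfish is better spent searching.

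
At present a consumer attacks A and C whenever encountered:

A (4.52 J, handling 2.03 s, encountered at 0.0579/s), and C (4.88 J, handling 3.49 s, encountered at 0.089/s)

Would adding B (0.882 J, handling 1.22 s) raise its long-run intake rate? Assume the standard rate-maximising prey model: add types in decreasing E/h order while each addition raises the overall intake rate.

Yes

On A and C alone, R = ΣλE/(1+Σλh) = 0.696/1.428 = 0.4874 J/s.
Profitability of B: 0.882/1.22 = 0.723 J/s.
0.723 > 0.4874, so adding B raises the average — include it.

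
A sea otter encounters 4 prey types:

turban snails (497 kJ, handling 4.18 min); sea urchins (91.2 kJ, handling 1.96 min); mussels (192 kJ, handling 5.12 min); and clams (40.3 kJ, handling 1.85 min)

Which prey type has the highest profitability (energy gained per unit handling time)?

Profitability E/h (kJ/min): turban snails = 497/4.18 = 119, sea urchins = 91.2/1.96 = 46.5, mussels = 192/5.12 = 37.5, clams = 40.3/1.85 = 21.8.
Ranked: turban snails > sea urchins > mussels > clams.

turban snails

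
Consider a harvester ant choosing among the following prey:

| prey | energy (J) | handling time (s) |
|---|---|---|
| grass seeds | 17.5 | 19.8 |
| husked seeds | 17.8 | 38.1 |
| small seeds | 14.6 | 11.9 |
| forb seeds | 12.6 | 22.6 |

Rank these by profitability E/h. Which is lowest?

In descending order of E/h:
small seeds: 14.6/11.9 = 1.23 J/s
grass seeds: 17.5/19.8 = 0.884 J/s
forb seeds: 12.6/22.6 = 0.558 J/s
husked seeds: 17.8/38.1 = 0.467 J/s

husked seeds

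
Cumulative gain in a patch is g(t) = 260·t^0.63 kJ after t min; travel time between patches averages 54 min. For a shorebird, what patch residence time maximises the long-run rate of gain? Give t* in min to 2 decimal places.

91.95 min

By the marginal value theorem, leave when the instantaneous gain rate g'(t) equals the habitat-wide average g(t)/(T + t).
g'(t) = 0.63·260·t^-0.37. Setting 0.63·260·t^-0.37 = 260·t^0.63/(54+t) gives 0.63(54+t) = t, so 0.37·t = 0.63×54.
t* = 0.63×54/0.37 = 91.95 min.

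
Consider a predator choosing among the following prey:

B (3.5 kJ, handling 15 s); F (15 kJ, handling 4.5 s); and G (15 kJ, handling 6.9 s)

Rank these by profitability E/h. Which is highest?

F

In descending order of E/h:
F: 15/4.5 = 3.33 kJ/s
G: 15/6.9 = 2.17 kJ/s
B: 3.5/15 = 0.233 kJ/s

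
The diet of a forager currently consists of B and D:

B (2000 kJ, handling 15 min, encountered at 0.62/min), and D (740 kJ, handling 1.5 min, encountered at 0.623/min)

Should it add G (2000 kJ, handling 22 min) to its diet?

Current rate: (0.62×2000 + 0.623×740)/(1 + 0.62×15 + 0.623×1.5) = 151.4 kJ/min.
Profitability of G: 2000/22 = 90.91 kJ/min.
90.91 < 151.4, so adding G would lower the average — exclude it.

No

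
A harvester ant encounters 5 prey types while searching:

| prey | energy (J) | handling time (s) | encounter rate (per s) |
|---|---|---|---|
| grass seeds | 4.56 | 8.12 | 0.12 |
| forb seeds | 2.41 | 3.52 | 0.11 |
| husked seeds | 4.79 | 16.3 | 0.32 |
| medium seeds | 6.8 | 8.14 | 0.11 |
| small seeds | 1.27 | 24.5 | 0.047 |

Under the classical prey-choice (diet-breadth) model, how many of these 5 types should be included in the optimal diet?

Profitabilities (E/h, J/s): medium seeds 0.835, forb seeds 0.685, grass seeds 0.562, husked seeds 0.294, small seeds 0.0518. Add prey in this order while the next type's profitability exceeds the intake rate on those already taken.
Rate on top 1: 0.3946. forb seeds: 0.685 > 0.3946 → include.
Rate on top 2: 0.4438. grass seeds: 0.562 > 0.4438 → include.
Rate on top 3: 0.4791. husked seeds: 0.294 < 0.4791 → exclude; stop.
Optimal diet: medium seeds, forb seeds, grass seeds — 3 of 5 types.

3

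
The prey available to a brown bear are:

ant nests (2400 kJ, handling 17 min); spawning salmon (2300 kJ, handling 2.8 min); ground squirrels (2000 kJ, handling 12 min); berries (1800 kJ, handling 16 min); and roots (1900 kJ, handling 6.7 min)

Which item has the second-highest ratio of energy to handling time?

roots

In descending order of E/h:
spawning salmon: 2300/2.8 = 821 kJ/min
roots: 1900/6.7 = 284 kJ/min
ground squirrels: 2000/12 = 167 kJ/min
ant nests: 2400/17 = 141 kJ/min
berries: 1800/16 = 112 kJ/min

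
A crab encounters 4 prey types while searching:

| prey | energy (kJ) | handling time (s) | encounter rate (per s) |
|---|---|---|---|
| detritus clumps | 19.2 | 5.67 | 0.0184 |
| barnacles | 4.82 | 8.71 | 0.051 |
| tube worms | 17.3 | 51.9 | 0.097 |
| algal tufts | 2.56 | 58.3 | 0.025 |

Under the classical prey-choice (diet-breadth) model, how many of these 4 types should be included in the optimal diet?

2

Profitabilities (E/h, kJ/s): detritus clumps 3.39, barnacles 0.553, tube worms 0.333, algal tufts 0.0439. Add prey in this order while the next type's profitability exceeds the intake rate on those already taken.
Rate on top 1: 0.3199. barnacles: 0.553 > 0.3199 → include.
Rate on top 2: 0.3869. tube worms: 0.333 < 0.3869 → exclude; stop.
Optimal diet: detritus clumps, barnacles — 2 of 4 types.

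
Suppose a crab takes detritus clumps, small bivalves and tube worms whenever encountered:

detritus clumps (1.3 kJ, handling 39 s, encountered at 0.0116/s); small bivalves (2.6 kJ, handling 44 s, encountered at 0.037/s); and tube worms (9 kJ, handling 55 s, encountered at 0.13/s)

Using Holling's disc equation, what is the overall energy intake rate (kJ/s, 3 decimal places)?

Energy encountered per unit search time: 0.0116×1.3 + 0.037×2.6 + 0.13×9 = 1.281 kJ/s.
Handling time per unit search time: 0.0116×39 + 0.037×44 + 0.13×55 = 9.23.
Rate = 1.281/(1 + 9.23) = 0.1252 kJ/s.

0.125 kJ/s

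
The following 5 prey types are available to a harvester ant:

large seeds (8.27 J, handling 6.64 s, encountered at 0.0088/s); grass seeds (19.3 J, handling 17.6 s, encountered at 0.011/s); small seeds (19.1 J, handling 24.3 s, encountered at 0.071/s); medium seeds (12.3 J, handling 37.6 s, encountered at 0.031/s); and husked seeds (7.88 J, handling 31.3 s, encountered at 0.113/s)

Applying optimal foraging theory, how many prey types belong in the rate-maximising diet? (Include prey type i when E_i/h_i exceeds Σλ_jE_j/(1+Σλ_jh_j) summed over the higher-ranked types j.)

3

E/h in descending order: large seeds 1.25, grass seeds 1.1, small seeds 0.786, medium seeds 0.327, husked seeds 0.252 J/s. The optimal diet is the largest prefix of this list for which every included type satisfies E_i/h_i > R on the types above it.
Rate on top 1: 0.06876. grass seeds: 1.1 > 0.06876 → include.
Rate on top 2: 0.2277. small seeds: 0.786 > 0.2277 → include.
Rate on top 3: 0.5512. medium seeds: 0.327 < 0.5512 → exclude; stop.
Optimal diet: large seeds, grass seeds, small seeds — 3 of 5 types.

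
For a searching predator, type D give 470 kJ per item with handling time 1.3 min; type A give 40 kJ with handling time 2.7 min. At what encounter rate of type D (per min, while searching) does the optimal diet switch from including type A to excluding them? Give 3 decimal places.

0.033 per min

Drop type A once their profitability E₂/h₂ falls below the rate achievable on type D alone: E₂/h₂ = λE₁/(1 + λh₁).
Solve for λ: λE₁h₂ = E₂(1 + λh₁) → λ(E₁h₂ − E₂h₁) = E₂ → λ = E₂/(E₁h₂ − E₂h₁).
λ = 40/(470×2.7 − 40×1.3) = 40/1217 = 0.03287 per min.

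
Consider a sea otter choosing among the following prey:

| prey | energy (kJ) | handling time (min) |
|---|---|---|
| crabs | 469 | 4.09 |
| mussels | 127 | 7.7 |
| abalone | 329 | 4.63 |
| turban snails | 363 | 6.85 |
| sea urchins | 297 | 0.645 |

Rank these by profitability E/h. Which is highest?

Profitability E/h (kJ/min): crabs = 469/4.09 = 115, mussels = 127/7.7 = 16.5, abalone = 329/4.63 = 71.1, turban snails = 363/6.85 = 53, sea urchins = 297/0.645 = 460.
Ranked: sea urchins > crabs > abalone > turban snails > mussels.

sea urchins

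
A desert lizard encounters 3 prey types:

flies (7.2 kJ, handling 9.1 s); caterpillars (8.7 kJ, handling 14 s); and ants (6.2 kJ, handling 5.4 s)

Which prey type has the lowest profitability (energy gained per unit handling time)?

Profitability E/h (kJ/s): flies = 7.2/9.1 = 0.791, caterpillars = 8.7/14 = 0.621, ants = 6.2/5.4 = 1.15.
Ranked: ants > flies > caterpillars.

caterpillars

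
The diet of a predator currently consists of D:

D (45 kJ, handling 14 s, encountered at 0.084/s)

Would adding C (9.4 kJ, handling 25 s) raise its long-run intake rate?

No

On D alone, R = ΣλE/(1+Σλh) = 3.78/2.176 = 1.737 kJ/s.
C: E/h = 9.4/25 = 0.376 kJ/s.
Since 0.376 < R, time spent handling C is better spent searching.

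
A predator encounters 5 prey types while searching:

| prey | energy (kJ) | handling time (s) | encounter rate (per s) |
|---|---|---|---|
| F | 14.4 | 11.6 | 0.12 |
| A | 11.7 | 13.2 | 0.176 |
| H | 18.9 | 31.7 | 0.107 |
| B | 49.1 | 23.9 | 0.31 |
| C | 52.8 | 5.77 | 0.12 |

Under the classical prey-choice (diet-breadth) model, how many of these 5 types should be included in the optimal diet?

1

E/h in descending order: C 9.15, B 2.05, F 1.24, A 0.886, H 0.596 kJ/s. The optimal diet is the largest prefix of this list for which every included type satisfies E_i/h_i > R on the types above it.
Rate on top 1: 3.744. B: 2.05 < 3.744 → exclude; stop.
Optimal diet: C — 1 of 5 types.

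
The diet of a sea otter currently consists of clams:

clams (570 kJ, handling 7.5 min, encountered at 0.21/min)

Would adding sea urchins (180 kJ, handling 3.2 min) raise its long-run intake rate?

Intake rate on the current diet: R = (0.21×570) / (1 + 0.21×7.5) = 119.7/2.575 = 46.49 kJ/min.
sea urchins: E/h = 180/3.2 = 56.25 kJ/min.
Since 56.25 > R, including sea urchins increases the long-run rate.

Yes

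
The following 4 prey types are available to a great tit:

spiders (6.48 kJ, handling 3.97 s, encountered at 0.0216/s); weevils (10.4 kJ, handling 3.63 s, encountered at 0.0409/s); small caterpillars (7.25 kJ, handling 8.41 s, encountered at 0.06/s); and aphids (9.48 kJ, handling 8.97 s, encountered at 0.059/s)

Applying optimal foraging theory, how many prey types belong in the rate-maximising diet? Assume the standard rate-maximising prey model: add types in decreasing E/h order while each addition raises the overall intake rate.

Rank by E/h (kJ/s): weevils 2.87, spiders 1.63, aphids 1.06, small caterpillars 0.862. Include each in turn until the next type's E/h falls below the running intake rate.
Rate on top 1: 0.3704. spiders: 1.63 > 0.3704 → include.
Rate on top 2: 0.458. aphids: 1.06 > 0.458 → include.
Rate on top 3: 0.6378. small caterpillars: 0.862 > 0.6378 → include.
Optimal diet: weevils, spiders, aphids, small caterpillars — 4 of 4 types.

4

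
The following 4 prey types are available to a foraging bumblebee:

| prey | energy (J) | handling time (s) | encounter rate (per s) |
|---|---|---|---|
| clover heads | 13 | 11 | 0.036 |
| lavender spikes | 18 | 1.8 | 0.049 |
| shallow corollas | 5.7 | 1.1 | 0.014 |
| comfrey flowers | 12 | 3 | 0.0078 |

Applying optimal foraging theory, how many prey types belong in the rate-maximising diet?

4

Rank by E/h (J/s): lavender spikes 10, shallow corollas 5.18, comfrey flowers 4, clover heads 1.18. Include each in turn until the next type's E/h falls below the running intake rate.
Rate on top 1: 0.8105. shallow corollas: 5.18 > 0.8105 → include.
Rate on top 2: 0.8715. comfrey flowers: 4 > 0.8715 → include.
Rate on top 3: 0.9365. clover heads: 1.18 > 0.9365 → include.
Optimal diet: lavender spikes, shallow corollas, comfrey flowers, clover heads — 4 of 4 types.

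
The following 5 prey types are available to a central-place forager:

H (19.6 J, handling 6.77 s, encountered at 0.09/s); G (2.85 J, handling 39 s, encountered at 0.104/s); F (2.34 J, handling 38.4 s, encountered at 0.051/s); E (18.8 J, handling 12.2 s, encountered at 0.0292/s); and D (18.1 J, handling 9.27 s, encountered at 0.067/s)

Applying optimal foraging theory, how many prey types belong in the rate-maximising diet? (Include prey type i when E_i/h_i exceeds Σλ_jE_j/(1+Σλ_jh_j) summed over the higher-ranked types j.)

E/h in descending order: H 2.9, D 1.95, E 1.54, G 0.0731, F 0.0609 J/s. The optimal diet is the largest prefix of this list for which every included type satisfies E_i/h_i > R on the types above it.
Rate on top 1: 1.096. D: 1.95 > 1.096 → include.
Rate on top 2: 1.335. E: 1.54 > 1.335 → include.
Rate on top 3: 1.363. G: 0.0731 < 1.363 → exclude; stop.
Optimal diet: H, D, E — 3 of 5 types.

3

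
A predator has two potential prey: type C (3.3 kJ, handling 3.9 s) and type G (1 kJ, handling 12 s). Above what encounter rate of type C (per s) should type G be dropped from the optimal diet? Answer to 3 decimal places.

The zero-one rule: include type G iff E₂/h₂ > λE₁/(1+λh₁). Equality gives the switch point.
λE₁h₂ = E₂ + λE₂h₁ ⇒ λ = E₂/(E₁h₂ − E₂h₁) = 1/(39.6 − 3.9) = 0.02801 per s.

0.028 per s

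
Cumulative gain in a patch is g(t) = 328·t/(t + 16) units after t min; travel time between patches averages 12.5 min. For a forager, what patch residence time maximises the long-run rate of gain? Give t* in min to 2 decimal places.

14.14 min

Optimal t* satisfies g'(t*) = g(t*)/(T + t*).
g'(t) = 328·16/(t + 16)². Setting 328·16/(t+16)² = 328t/[(t+16)(12.5+t)] gives 16(12.5+t) = t(t+16), so t² = 16×12.5 = 200.
t* = √200 = 14.14 min.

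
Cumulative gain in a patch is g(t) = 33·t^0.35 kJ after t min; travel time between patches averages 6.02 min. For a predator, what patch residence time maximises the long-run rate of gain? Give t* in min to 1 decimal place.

3.2 min

By the marginal value theorem, leave when the instantaneous gain rate g'(t) equals the habitat-wide average g(t)/(T + t).
g'(t) = 0.35·33·t^-0.65. Setting 0.35·33·t^-0.65 = 33·t^0.35/(6.02+t) gives 0.35(6.02+t) = t, so 0.65·t = 0.35×6.02.
t* = 0.35×6.02/0.65 = 3.242 min.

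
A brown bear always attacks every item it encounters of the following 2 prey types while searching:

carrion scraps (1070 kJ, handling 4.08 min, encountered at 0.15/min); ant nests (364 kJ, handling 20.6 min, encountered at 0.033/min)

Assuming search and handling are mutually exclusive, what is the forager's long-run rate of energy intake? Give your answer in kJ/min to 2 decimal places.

Energy encountered per unit search time: 0.15×1070 + 0.033×364 = 172.5 kJ/min.
Handling time per unit search time: 0.15×4.08 + 0.033×20.6 = 1.292.
Rate = 172.5/(1 + 1.292) = 75.27 kJ/min.

75.27 kJ/min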